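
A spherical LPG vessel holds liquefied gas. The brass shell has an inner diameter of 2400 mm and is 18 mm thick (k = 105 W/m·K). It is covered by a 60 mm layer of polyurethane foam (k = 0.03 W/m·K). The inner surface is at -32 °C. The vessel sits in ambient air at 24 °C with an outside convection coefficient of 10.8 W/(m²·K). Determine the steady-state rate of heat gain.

Each spherical layer contributes R = (1/r_i − 1/r_o)/(4πk):
R_brass shell = (1/1.2 − 1/1.218)/(4π×105) = 9.334×10^-6 K/W
R_polyurethane foam = (1/1.218 − 1/1.278)/(4π×0.03) = 0.1022 K/W
R_outer film = 1/(h·4πr_o²) = 1/(10.8×4π×1.278²) = 0.004511 K/W
R_total = 0.1068 K/W
Q = ΔT/R_total = 56/0.1068

Q ≈ 525 W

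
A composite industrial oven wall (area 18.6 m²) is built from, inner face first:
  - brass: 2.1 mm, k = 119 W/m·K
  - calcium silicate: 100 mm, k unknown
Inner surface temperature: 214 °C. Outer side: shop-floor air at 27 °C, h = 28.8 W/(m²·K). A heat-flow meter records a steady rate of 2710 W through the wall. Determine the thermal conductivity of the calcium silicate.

Series thermal resistances:
R_brass = L/(kA) = 0.0021/(119×18.6) = 9.488×10^-7 K/W
R_outer film = 1/(h_o·A) = 1/(28.8×18.6) = 0.001867 K/W
Sum of known resistances R_other = 0.001868 K/W
Total R = ΔT/Q = 187/2710 = 0.069 K/W
R_calcium silicate = R_total − R_other = 0.06714 K/W
k = L/(R·A) = 0.1/(0.06714×18.6)

k ≈ 0.0801 W/(m·K)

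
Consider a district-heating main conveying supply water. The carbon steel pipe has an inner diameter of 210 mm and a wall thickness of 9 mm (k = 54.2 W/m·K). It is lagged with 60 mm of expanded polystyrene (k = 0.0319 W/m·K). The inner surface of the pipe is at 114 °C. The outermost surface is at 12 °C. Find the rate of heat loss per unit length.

q′ ≈ 48.3 W/m

Radial resistances (cylindrical: R_cond = ln(r_o/r_i)/(2πkL), R_conv = 1/(h·2πrL)):
R_carbon steel pipe wall = ln(114/105)/(2π×54.2×1) = 2.415×10^-4 K/W
R_expanded polystyrene = ln(174/114)/(2π×0.0319×1) = 2.11 K/W
R_total = 2.11 K/W
Q = ΔT/R_total = 102/2.11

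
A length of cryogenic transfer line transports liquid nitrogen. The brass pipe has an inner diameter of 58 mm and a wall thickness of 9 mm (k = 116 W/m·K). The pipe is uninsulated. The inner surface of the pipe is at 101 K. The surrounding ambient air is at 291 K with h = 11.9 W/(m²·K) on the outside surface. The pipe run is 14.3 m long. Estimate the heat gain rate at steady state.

Q ≈ 7710 W

Per-layer cylindrical resistances, series-summed:
R_brass pipe wall = ln(38/29)/(2π×116×14.3) = 2.593×10^-5 K/W
R_outer film = 1/(h_o·2πr_oL) = 1/(11.9×2π×0.038×14.3) = 0.02461 K/W
R_total = 0.02464 K/W
Q = ΔT/R_total = 190/0.02464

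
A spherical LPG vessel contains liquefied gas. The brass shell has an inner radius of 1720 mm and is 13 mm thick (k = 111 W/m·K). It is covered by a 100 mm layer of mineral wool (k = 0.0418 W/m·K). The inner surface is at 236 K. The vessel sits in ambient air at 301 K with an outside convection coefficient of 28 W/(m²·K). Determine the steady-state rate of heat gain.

Q ≈ 1070 W

For a spherical shell R = (1/r₁ − 1/r₂)/(4πk); film R = 1/(h·4πr²). In series:
R_brass shell = (1/1.72 − 1/1.733)/(4π×111) = 3.127×10^-6 K/W
R_mineral wool = (1/1.733 − 1/1.833)/(4π×0.0418) = 0.05993 K/W
R_outer film = 1/(h·4πr_o²) = 1/(28×4π×1.833²) = 8.459×10^-4 K/W
R_total = 0.06078 K/W
Q = ΔT/R_total = 65/0.06078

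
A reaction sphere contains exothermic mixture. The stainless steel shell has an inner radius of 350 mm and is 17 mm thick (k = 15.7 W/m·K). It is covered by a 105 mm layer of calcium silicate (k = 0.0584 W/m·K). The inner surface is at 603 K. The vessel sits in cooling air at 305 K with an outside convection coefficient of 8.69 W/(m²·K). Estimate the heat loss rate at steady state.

Spherical conduction: R = (1/r_in − 1/r_out)/(4πk) per layer; series-sum.
R_stainless steel shell = (1/0.35 − 1/0.367)/(4π×15.7) = 6.708×10^-4 K/W
R_calcium silicate = (1/0.367 − 1/0.472)/(4π×0.0584) = 0.826 K/W
R_outer film = 1/(h·4πr_o²) = 1/(8.69×4π×0.472²) = 0.0411 K/W
R_total = 0.8677 K/W
Q = ΔT/R_total = 298/0.8677

Q ≈ 343 W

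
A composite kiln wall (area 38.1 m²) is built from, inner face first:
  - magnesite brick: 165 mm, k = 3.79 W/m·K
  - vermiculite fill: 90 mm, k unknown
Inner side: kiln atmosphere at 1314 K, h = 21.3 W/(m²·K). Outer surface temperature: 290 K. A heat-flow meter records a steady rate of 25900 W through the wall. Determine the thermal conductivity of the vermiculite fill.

k ≈ 0.0636 W/(m·K)

Thermal resistances in series:
R_inner film = 1/(h_i·A) = 1/(21.3×38.1) = 0.001232 K/W
R_magnesite brick = L/(kA) = 0.165/(3.79×38.1) = 0.001143 K/W
Sum of known resistances R_other = 0.002375 K/W
Total R = ΔT/Q = 1024/25900 = 0.03954 K/W
R_vermiculite fill = R_total − R_other = 0.03716 K/W
k = L/(R·A) = 0.09/(0.03716×38.1)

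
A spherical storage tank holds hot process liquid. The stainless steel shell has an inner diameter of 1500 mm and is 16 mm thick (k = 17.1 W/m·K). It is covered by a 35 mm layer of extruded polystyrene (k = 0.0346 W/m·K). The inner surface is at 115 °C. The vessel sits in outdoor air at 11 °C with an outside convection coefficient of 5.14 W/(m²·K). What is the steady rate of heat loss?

Q ≈ 669 W

Radial (spherical) resistances in series:
R_stainless steel shell = (1/0.75 − 1/0.766)/(4π×17.1) = 1.296×10^-4 K/W
R_extruded polystyrene = (1/0.766 − 1/0.801)/(4π×0.0346) = 0.1312 K/W
R_outer film = 1/(h·4πr_o²) = 1/(5.14×4π×0.801²) = 0.02413 K/W
R_total = 0.1555 K/W
Q = ΔT/R_total = 104/0.1555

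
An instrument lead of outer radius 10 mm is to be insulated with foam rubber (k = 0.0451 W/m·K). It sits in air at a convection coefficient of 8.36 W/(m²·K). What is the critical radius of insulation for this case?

For a cylinder r_cr = k/h = 0.0451/8.36
r_cr = 5.39 mm; since the bare radius (10 mm) is above r_cr, any added insulation will reduce heat loss.

r_cr ≈ 5.39 mm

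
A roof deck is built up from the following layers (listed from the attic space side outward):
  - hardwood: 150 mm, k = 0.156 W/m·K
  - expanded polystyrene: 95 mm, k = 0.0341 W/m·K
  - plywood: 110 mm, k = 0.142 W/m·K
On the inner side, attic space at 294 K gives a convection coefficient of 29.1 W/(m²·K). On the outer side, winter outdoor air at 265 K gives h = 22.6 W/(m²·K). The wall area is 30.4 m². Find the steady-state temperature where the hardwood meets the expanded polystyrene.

Treating each layer as a thermal resistance in series:
R_inner film = 1/(h_i·A) = 1/(29.1×30.4) = 0.00113 K/W
R_hardwood = L/(kA) = 0.15/(0.156×30.4) = 0.03163 K/W
R_expanded polystyrene = L/(kA) = 0.095/(0.0341×30.4) = 0.09164 K/W
R_plywood = L/(kA) = 0.11/(0.142×30.4) = 0.02548 K/W
R_outer film = 1/(h_o·A) = 1/(22.6×30.4) = 0.001456 K/W
R_total = 0.1513 K/W;  Q = ΔT/R_total = 29/0.1513 = 191.6 W
T_interface = T_inner − Q·ΣR(inner→interface) = 294 − 192×0.03276

T ≈ 288 K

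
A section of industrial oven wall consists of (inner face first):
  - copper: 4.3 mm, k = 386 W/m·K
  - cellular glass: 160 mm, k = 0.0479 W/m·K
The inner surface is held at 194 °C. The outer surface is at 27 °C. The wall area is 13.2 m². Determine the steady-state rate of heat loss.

Thermal resistances in series:
R_copper = L/(kA) = 0.0043/(386×13.2) = 8.439×10^-7 K/W
R_cellular glass = L/(kA) = 0.16/(0.0479×13.2) = 0.2531 K/W
R_total = 0.2531 K/W
Q = ΔT / R_total = 167 / 0.2531

Q ≈ 660 W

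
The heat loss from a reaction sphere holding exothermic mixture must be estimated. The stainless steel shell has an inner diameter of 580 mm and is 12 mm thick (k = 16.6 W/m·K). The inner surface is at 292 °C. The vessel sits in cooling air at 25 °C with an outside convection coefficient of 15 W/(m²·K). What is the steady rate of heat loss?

Q ≈ 4540 W

For a spherical shell R = (1/r₁ − 1/r₂)/(4πk); film R = 1/(h·4πr²). In series:
R_stainless steel shell = (1/0.29 − 1/0.302)/(4π×16.6) = 6.568×10^-4 K/W
R_outer film = 1/(h·4πr_o²) = 1/(15×4π×0.302²) = 0.05817 K/W
R_total = 0.05882 K/W
Q = ΔT/R_total = 267/0.05882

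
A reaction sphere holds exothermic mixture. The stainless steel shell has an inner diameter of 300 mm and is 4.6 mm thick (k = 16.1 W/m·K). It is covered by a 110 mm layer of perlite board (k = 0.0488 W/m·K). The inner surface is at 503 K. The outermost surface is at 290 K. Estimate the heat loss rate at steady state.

Q ≈ 48.6 W

Each spherical layer contributes R = (1/r_i − 1/r_o)/(4πk):
R_stainless steel shell = (1/0.15 − 1/0.1546)/(4π×16.1) = 9.804×10^-4 K/W
R_perlite board = (1/0.1546 − 1/0.2646)/(4π×0.0488) = 4.385 K/W
R_total = 4.386 K/W
Q = ΔT/R_total = 213/4.386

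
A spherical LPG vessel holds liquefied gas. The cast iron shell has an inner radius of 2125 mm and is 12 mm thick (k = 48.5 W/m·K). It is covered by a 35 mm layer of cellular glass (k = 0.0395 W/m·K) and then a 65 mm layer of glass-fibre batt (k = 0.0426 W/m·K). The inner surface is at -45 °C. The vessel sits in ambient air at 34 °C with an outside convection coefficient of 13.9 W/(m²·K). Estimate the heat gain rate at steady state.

Spherical conduction: R = (1/r_in − 1/r_out)/(4πk) per layer; series-sum.
R_cast iron shell = (1/2.125 − 1/2.137)/(4π×48.5) = 4.336×10^-6 K/W
R_cellular glass = (1/2.137 − 1/2.172)/(4π×0.0395) = 0.01519 K/W
R_glass-fibre batt = (1/2.172 − 1/2.237)/(4π×0.0426) = 0.02499 K/W
R_outer film = 1/(h·4πr_o²) = 1/(13.9×4π×2.237²) = 0.001144 K/W
R_total = 0.04133 K/W
Q = ΔT/R_total = 79/0.04133

Q ≈ 1910 W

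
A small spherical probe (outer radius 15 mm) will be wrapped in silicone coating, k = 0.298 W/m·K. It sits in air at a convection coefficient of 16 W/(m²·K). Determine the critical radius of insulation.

r_cr ≈ 37.2 mm

For a sphere r_cr = 2k/h = 2×0.298/16
r_cr = 37.2 mm; since the bare radius (15 mm) is below r_cr, adding a thin layer of insulation will *increase* heat loss.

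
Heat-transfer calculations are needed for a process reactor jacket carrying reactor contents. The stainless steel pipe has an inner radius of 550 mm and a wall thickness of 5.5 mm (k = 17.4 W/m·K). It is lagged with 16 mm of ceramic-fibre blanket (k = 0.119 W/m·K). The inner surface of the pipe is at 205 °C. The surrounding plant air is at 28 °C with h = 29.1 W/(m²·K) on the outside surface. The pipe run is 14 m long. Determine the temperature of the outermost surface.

Radial resistances (cylindrical: R_cond = ln(r_o/r_i)/(2πkL), R_conv = 1/(h·2πrL)):
R_stainless steel pipe wall = ln(555.5/550)/(2π×17.4×14) = 6.501×10^-6 K/W
R_ceramic-fibre blanket = ln(571.5/555.5)/(2π×0.119×14) = 0.002713 K/W
R_outer film = 1/(h_o·2πr_oL) = 1/(29.1×2π×0.5715×14) = 6.836×10^-4 K/W
R_total = 0.003403 K/W
Q = ΔT/R_total = 177/0.003403
Q = 52000 W
T_interface = T_inner − Q·ΣR(inner→interface) = 205 − 52000×0.002719

T ≈ 63.6 °C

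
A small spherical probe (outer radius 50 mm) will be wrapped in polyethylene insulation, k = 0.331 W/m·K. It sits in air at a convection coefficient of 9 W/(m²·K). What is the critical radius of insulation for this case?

For a sphere r_cr = 2k/h = 2×0.331/9
r_cr = 73.6 mm; since the bare radius (50 mm) is below r_cr, adding a thin layer of insulation will *increase* heat loss.

r_cr ≈ 73.6 mm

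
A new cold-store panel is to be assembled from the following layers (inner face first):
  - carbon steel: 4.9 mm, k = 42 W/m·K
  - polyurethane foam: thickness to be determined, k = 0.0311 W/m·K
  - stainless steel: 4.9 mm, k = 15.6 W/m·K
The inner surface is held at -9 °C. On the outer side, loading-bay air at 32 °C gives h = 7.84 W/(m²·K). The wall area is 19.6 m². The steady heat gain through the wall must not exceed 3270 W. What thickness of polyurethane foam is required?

L ≈ 3.66 mm

Treating each layer as a thermal resistance in series:
R_carbon steel = L/(kA) = 0.0049/(42×19.6) = 5.952×10^-6 K/W
R_stainless steel = L/(kA) = 0.0049/(15.6×19.6) = 1.603×10^-5 K/W
R_outer film = 1/(h_o·A) = 1/(7.84×19.6) = 0.006508 K/W
Sum of the known resistances R_other = 0.00653 K/W
Required total resistance R_tot = ΔT/Q_allow = 41/3270 = 0.01254 K/W
R_polyurethane foam = R_tot − R_other = 0.006009 K/W
L = R·k·A = 0.006009×0.0311×19.6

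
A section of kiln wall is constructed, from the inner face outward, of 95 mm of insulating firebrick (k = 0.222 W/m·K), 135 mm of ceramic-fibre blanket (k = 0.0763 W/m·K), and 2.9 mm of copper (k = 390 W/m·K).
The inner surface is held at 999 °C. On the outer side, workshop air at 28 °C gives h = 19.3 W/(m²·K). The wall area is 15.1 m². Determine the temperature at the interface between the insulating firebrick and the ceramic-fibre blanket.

Thermal resistances in series:
R_insulating firebrick = L/(kA) = 0.095/(0.222×15.1) = 0.02834 K/W
R_ceramic-fibre blanket = L/(kA) = 0.135/(0.0763×15.1) = 0.1172 K/W
R_copper = L/(kA) = 0.0029/(390×15.1) = 4.924×10^-7 K/W
R_outer film = 1/(h_o·A) = 1/(19.3×15.1) = 0.003431 K/W
R_total = 0.1489 K/W;  Q = ΔT/R_total = 971/0.1489 = 6519 W
T_interface = T_inner − Q·ΣR(inner→interface) = 999 − 6520×0.02834

T ≈ 814 °C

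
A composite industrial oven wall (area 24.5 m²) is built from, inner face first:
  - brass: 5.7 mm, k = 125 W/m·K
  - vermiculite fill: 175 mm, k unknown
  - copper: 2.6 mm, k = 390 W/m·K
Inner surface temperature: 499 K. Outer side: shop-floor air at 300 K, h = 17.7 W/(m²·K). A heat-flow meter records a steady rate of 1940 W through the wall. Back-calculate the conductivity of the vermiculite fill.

k ≈ 0.0712 W/(m·K)

Using the resistance-network approach (series):
R_brass = L/(kA) = 0.0057/(125×24.5) = 1.861×10^-6 K/W
R_copper = L/(kA) = 0.0026/(390×24.5) = 2.721×10^-7 K/W
R_outer film = 1/(h_o·A) = 1/(17.7×24.5) = 0.002306 K/W
Sum of known resistances R_other = 0.002308 K/W
Total R = ΔT/Q = 199/1940 = 0.1026 K/W
R_vermiculite fill = R_total − R_other = 0.1003 K/W
k = L/(R·A) = 0.175/(0.1003×24.5)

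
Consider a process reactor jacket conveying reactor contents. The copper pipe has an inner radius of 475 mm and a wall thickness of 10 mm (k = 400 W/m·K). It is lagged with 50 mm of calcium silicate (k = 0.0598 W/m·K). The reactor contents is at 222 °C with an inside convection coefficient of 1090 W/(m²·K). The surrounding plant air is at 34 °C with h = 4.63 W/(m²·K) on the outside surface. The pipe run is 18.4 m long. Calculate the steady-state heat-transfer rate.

Q ≈ 10600 W

Cylindrical conduction, so R = ln(r₂/r₁)/(2πkL) per layer, in series:
R_inner film = 1/(h_i·2πr₁L) = 1/(1090×2π×0.475×18.4) = 1.671×10^-5 K/W
R_copper pipe wall = ln(485/475)/(2π×400×18.4) = 4.505×10^-7 K/W
R_calcium silicate = ln(535/485)/(2π×0.0598×18.4) = 0.01419 K/W
R_outer film = 1/(h_o·2πr_oL) = 1/(4.63×2π×0.535×18.4) = 0.003492 K/W
R_total = 0.0177 K/W
Q = ΔT/R_total = 188/0.0177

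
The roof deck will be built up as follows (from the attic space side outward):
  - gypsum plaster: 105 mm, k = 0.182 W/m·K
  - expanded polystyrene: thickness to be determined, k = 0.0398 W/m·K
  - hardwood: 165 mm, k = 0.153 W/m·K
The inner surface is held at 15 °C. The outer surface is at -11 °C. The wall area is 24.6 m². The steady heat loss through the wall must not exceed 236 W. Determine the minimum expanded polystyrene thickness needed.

Series thermal resistances:
R_gypsum plaster = L/(kA) = 0.105/(0.182×24.6) = 0.02345 K/W
R_hardwood = L/(kA) = 0.165/(0.153×24.6) = 0.04384 K/W
Sum of the known resistances R_other = 0.06729 K/W
Required total resistance R_tot = ΔT/Q_allow = 26/236 = 0.1102 K/W
R_expanded polystyrene = R_tot − R_other = 0.04288 K/W
L = R·k·A = 0.04288×0.0398×24.6

L ≈ 42 mm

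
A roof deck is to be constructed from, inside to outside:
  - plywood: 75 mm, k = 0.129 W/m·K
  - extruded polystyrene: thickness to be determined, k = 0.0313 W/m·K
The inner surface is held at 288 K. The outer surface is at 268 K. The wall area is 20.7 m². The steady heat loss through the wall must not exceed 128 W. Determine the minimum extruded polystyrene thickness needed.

Model the wall as resistances in series:
R_plywood = L/(kA) = 0.075/(0.129×20.7) = 0.02809 K/W
Sum of the known resistances R_other = 0.02809 K/W
Required total resistance R_tot = ΔT/Q_allow = 20/128 = 0.1562 K/W
R_extruded polystyrene = R_tot − R_other = 0.1282 K/W
L = R·k·A = 0.1282×0.0313×20.7

L ≈ 83 mm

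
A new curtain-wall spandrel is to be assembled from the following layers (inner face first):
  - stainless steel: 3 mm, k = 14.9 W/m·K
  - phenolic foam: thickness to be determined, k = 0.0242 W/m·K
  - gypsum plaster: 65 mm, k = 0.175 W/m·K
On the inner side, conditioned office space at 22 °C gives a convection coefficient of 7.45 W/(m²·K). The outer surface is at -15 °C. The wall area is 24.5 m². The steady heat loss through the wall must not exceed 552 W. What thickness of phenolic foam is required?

L ≈ 27.5 mm

Using the resistance-network approach (series):
R_inner film = 1/(h_i·A) = 1/(7.45×24.5) = 0.005479 K/W
R_stainless steel = L/(kA) = 0.003/(14.9×24.5) = 8.218×10^-6 K/W
R_gypsum plaster = L/(kA) = 0.065/(0.175×24.5) = 0.01516 K/W
Sum of the known resistances R_other = 0.02065 K/W
Required total resistance R_tot = ΔT/Q_allow = 37/552 = 0.06703 K/W
R_phenolic foam = R_tot − R_other = 0.04638 K/W
L = R·k·A = 0.04638×0.0242×24.5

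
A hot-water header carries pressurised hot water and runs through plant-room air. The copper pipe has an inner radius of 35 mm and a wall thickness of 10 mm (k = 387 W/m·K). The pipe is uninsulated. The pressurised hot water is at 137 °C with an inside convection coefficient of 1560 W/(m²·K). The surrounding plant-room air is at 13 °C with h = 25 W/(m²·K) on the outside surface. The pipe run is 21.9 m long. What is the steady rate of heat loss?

Radial resistances (cylindrical: R_cond = ln(r_o/r_i)/(2πkL), R_conv = 1/(h·2πrL)):
R_inner film = 1/(h_i·2πr₁L) = 1/(1560×2π×0.035×21.9) = 1.331×10^-4 K/W
R_copper pipe wall = ln(45/35)/(2π×387×21.9) = 4.719×10^-6 K/W
R_outer film = 1/(h_o·2πr_oL) = 1/(25×2π×0.045×21.9) = 0.00646 K/W
R_total = 0.006598 K/W
Q = ΔT/R_total = 124/0.006598

Q ≈ 18800 W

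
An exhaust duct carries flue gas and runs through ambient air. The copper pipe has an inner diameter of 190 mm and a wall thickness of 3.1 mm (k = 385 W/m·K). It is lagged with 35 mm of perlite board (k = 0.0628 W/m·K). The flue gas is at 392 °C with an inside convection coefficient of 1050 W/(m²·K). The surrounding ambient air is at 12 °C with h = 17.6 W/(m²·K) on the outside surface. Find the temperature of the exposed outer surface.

T ≈ 42.6 °C

Radial resistances (cylindrical: R_cond = ln(r_o/r_i)/(2πkL), R_conv = 1/(h·2πrL)):
R_inner film = 1/(h_i·2πr₁L) = 1/(1050×2π×0.095×1) = 0.001596 K/W
R_copper pipe wall = ln(98.1/95)/(2π×385×1) = 1.327×10^-5 K/W
R_perlite board = ln(133.1/98.1)/(2π×0.0628×1) = 0.7733 K/W
R_outer film = 1/(h_o·2πr_oL) = 1/(17.6×2π×0.1331×1) = 0.06794 K/W
R_total = 0.8428 K/W
Q = ΔT/R_total = 380/0.8428
Q = 451 W/m
T_interface = T_inner − Q·ΣR(inner→interface) = 392 − 451×0.7749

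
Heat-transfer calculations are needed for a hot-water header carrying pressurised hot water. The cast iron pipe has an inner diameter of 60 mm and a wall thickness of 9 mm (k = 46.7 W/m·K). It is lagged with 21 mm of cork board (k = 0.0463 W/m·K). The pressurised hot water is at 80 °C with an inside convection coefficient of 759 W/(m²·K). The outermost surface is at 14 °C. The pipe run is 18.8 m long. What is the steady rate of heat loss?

Q ≈ 833 W

Cylindrical conduction, so R = ln(r₂/r₁)/(2πkL) per layer, in series:
R_inner film = 1/(h_i·2πr₁L) = 1/(759×2π×0.03×18.8) = 3.718×10^-4 K/W
R_cast iron pipe wall = ln(39/30)/(2π×46.7×18.8) = 4.756×10^-5 K/W
R_cork board = ln(60/39)/(2π×0.0463×18.8) = 0.07877 K/W
R_total = 0.07919 K/W
Q = ΔT/R_total = 66/0.07919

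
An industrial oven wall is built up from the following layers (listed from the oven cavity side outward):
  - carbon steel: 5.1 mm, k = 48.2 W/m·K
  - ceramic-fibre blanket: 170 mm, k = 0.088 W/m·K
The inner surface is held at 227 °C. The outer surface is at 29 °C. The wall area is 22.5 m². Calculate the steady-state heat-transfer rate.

Treating each layer as a thermal resistance in series:
R_carbon steel = L/(kA) = 0.0051/(48.2×22.5) = 4.703×10^-6 K/W
R_ceramic-fibre blanket = L/(kA) = 0.17/(0.088×22.5) = 0.08586 K/W
R_total = 0.08586 K/W
Q = ΔT / R_total = 198 / 0.08586

Q ≈ 2310 W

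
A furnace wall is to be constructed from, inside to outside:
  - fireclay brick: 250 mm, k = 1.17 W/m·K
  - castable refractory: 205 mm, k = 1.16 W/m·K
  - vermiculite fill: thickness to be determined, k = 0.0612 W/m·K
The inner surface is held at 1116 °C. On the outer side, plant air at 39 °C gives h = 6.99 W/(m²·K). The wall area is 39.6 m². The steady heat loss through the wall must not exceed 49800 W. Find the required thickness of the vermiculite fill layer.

Using the resistance-network approach (series):
R_fireclay brick = L/(kA) = 0.25/(1.17×39.6) = 0.005396 K/W
R_castable refractory = L/(kA) = 0.205/(1.16×39.6) = 0.004463 K/W
R_outer film = 1/(h_o·A) = 1/(6.99×39.6) = 0.003613 K/W
Sum of the known resistances R_other = 0.01347 K/W
Required total resistance R_tot = ΔT/Q_allow = 1077/49800 = 0.02163 K/W
R_vermiculite fill = R_tot − R_other = 0.008155 K/W
L = R·k·A = 0.008155×0.0612×39.6

L ≈ 19.8 mm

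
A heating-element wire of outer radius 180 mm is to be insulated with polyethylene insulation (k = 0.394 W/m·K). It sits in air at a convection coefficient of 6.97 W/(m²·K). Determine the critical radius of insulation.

r_cr ≈ 56.5 mm

For a cylinder r_cr = k/h = 0.394/6.97
r_cr = 56.5 mm; since the bare radius (180 mm) is above r_cr, any added insulation will reduce heat loss.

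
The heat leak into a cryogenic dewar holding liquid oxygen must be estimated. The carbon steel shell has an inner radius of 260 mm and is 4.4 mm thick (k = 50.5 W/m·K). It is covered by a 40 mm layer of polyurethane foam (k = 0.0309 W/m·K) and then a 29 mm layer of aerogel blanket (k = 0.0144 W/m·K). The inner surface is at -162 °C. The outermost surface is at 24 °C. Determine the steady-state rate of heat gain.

Radial (spherical) resistances in series:
R_carbon steel shell = (1/0.26 − 1/0.2644)/(4π×50.5) = 1.009×10^-4 K/W
R_polyurethane foam = (1/0.2644 − 1/0.3044)/(4π×0.0309) = 1.28 K/W
R_aerogel blanket = (1/0.3044 − 1/0.3334)/(4π×0.0144) = 1.579 K/W
R_total = 2.859 K/W
Q = ΔT/R_total = 186/2.859

Q ≈ 65.1 W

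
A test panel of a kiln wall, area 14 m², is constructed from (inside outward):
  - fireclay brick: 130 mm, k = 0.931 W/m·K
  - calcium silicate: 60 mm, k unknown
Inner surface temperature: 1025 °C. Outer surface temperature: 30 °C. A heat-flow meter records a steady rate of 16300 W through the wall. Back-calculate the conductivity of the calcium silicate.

k ≈ 0.0839 W/(m·K)

Model the wall as resistances in series:
R_fireclay brick = L/(kA) = 0.13/(0.931×14) = 0.009974 K/W
Sum of known resistances R_other = 0.009974 K/W
Total R = ΔT/Q = 995/16300 = 0.06104 K/W
R_calcium silicate = R_total − R_other = 0.05107 K/W
k = L/(R·A) = 0.06/(0.05107×14)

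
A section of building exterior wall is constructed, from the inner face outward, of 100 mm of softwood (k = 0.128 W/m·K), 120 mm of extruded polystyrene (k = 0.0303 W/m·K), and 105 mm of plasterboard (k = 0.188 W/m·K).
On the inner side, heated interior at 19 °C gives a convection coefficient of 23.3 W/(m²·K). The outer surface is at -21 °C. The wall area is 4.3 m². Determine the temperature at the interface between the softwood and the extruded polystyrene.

Series thermal resistances:
R_inner film = 1/(h_i·A) = 1/(23.3×4.3) = 0.009981 K/W
R_softwood = L/(kA) = 0.1/(0.128×4.3) = 0.1817 K/W
R_extruded polystyrene = L/(kA) = 0.12/(0.0303×4.3) = 0.921 K/W
R_plasterboard = L/(kA) = 0.105/(0.188×4.3) = 0.1299 K/W
R_total = 1.243 K/W;  Q = ΔT/R_total = 40/1.243 = 32.19 W
T_interface = T_inner − Q·ΣR(inner→interface) = 19 − 32.2×0.1917

T ≈ 12.8 °C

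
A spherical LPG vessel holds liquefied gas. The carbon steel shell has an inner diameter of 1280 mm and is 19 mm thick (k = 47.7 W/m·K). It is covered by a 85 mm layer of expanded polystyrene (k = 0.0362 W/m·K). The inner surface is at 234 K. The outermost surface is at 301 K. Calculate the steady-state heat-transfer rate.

Each spherical layer contributes R = (1/r_i − 1/r_o)/(4πk):
R_carbon steel shell = (1/0.64 − 1/0.659)/(4π×47.7) = 7.516×10^-5 K/W
R_expanded polystyrene = (1/0.659 − 1/0.744)/(4π×0.0362) = 0.3811 K/W
R_total = 0.3812 K/W
Q = ΔT/R_total = 67/0.3812

Q ≈ 176 W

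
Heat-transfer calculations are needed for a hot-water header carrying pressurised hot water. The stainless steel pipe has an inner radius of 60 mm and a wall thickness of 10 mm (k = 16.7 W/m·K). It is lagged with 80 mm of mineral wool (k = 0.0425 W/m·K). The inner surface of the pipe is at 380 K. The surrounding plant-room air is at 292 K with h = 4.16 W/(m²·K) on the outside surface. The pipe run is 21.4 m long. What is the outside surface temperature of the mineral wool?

T ≈ 299 K

For a radial system each layer contributes R = ln(r_out/r_in)/(2πkL); films add R = 1/(hA).
R_stainless steel pipe wall = ln(70/60)/(2π×16.7×21.4) = 6.865×10^-5 K/W
R_mineral wool = ln(150/70)/(2π×0.0425×21.4) = 0.1334 K/W
R_outer film = 1/(h_o·2πr_oL) = 1/(4.16×2π×0.15×21.4) = 0.01192 K/W
R_total = 0.1454 K/W
Q = ΔT/R_total = 88/0.1454
Q = 605 W
T_interface = T_inner − Q·ΣR(inner→interface) = 380 − 605×0.1334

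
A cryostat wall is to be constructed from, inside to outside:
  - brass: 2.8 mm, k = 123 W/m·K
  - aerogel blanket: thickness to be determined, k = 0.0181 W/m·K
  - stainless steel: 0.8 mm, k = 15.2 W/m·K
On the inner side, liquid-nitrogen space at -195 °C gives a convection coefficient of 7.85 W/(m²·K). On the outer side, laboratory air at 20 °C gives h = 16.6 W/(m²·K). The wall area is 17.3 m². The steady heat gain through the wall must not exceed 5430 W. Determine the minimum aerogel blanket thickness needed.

L ≈ 9 mm

Using the resistance-network approach (series):
R_inner film = 1/(h_i·A) = 1/(7.85×17.3) = 0.007363 K/W
R_brass = L/(kA) = 0.0028/(123×17.3) = 1.316×10^-6 K/W
R_stainless steel = L/(kA) = 0.0008/(15.2×17.3) = 3.042×10^-6 K/W
R_outer film = 1/(h_o·A) = 1/(16.6×17.3) = 0.003482 K/W
Sum of the known resistances R_other = 0.01085 K/W
Required total resistance R_tot = ΔT/Q_allow = 215/5430 = 0.03959 K/W
R_aerogel blanket = R_tot − R_other = 0.02874 K/W
L = R·k·A = 0.02874×0.0181×17.3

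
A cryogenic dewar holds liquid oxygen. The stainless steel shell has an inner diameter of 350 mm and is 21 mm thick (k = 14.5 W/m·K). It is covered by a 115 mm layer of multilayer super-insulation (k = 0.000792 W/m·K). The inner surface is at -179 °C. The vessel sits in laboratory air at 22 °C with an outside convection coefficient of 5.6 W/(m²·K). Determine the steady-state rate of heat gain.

Q ≈ 1.06 W

Spherical conduction: R = (1/r_in − 1/r_out)/(4πk) per layer; series-sum.
R_stainless steel shell = (1/0.175 − 1/0.196)/(4π×14.5) = 0.00336 K/W
R_multilayer super-insulation = (1/0.196 − 1/0.311)/(4π×0.000792) = 189.6 K/W
R_outer film = 1/(h·4πr_o²) = 1/(5.6×4π×0.311²) = 0.1469 K/W
R_total = 189.7 K/W
Q = ΔT/R_total = 201/189.7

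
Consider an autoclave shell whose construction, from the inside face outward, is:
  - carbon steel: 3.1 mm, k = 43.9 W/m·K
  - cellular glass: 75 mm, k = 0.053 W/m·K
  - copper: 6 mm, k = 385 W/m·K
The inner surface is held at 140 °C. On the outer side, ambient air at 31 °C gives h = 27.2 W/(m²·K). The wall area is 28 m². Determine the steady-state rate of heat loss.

Thermal resistances in series:
R_carbon steel = L/(kA) = 0.0031/(43.9×28) = 2.522×10^-6 K/W
R_cellular glass = L/(kA) = 0.075/(0.053×28) = 0.05054 K/W
R_copper = L/(kA) = 0.006/(385×28) = 5.566×10^-7 K/W
R_outer film = 1/(h_o·A) = 1/(27.2×28) = 0.001313 K/W
R_total = 0.05186 K/W
Q = ΔT / R_total = 109 / 0.05186

Q ≈ 2100 W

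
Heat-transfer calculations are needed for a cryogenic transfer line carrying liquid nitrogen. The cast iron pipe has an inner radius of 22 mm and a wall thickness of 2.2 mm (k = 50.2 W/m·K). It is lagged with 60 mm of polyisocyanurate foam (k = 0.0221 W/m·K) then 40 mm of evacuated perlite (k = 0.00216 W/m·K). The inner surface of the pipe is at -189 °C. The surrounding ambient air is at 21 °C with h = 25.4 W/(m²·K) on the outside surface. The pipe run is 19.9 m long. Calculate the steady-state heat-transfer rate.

Per-layer cylindrical resistances, series-summed:
R_cast iron pipe wall = ln(24.2/22)/(2π×50.2×19.9) = 1.518×10^-5 K/W
R_polyisocyanurate foam = ln(84.2/24.2)/(2π×0.0221×19.9) = 0.4512 K/W
R_evacuated perlite = ln(124.2/84.2)/(2π×0.00216×19.9) = 1.439 K/W
R_outer film = 1/(h_o·2πr_oL) = 1/(25.4×2π×0.1242×19.9) = 0.002535 K/W
R_total = 1.893 K/W
Q = ΔT/R_total = 210/1.893

Q ≈ 111 W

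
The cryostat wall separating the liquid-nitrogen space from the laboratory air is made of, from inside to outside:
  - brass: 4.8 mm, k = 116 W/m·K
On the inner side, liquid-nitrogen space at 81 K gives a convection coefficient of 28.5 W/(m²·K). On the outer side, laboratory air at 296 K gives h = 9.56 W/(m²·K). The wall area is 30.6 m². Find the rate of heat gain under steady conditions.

Q ≈ 47100 W

Thermal resistances in series:
R_inner film = 1/(h_i·A) = 1/(28.5×30.6) = 0.001147 K/W
R_brass = L/(kA) = 0.0048/(116×30.6) = 1.352×10^-6 K/W
R_outer film = 1/(h_o·A) = 1/(9.56×30.6) = 0.003418 K/W
R_total = 0.004566 K/W
Q = ΔT / R_total = 215 / 0.004566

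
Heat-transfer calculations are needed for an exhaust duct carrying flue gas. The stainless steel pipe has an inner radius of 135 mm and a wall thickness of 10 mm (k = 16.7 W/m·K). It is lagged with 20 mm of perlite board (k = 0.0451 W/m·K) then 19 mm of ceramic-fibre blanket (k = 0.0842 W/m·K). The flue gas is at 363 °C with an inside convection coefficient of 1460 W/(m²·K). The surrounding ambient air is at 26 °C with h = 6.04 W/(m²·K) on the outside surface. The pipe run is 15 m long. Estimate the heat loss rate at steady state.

Q ≈ 6270 W

Treating each annulus and film as a series resistance:
R_inner film = 1/(h_i·2πr₁L) = 1/(1460×2π×0.135×15) = 5.383×10^-5 K/W
R_stainless steel pipe wall = ln(145/135)/(2π×16.7×15) = 4.54×10^-5 K/W
R_perlite board = ln(165/145)/(2π×0.0451×15) = 0.0304 K/W
R_ceramic-fibre blanket = ln(184/165)/(2π×0.0842×15) = 0.01373 K/W
R_outer film = 1/(h_o·2πr_oL) = 1/(6.04×2π×0.184×15) = 0.009547 K/W
R_total = 0.05378 K/W
Q = ΔT/R_total = 337/0.05378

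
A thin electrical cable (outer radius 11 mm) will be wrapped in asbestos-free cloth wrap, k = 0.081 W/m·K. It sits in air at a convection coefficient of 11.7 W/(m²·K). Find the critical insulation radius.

r_cr ≈ 6.92 mm

For a cylinder r_cr = k/h = 0.081/11.7
r_cr = 6.92 mm; since the bare radius (11 mm) is above r_cr, any added insulation will reduce heat loss.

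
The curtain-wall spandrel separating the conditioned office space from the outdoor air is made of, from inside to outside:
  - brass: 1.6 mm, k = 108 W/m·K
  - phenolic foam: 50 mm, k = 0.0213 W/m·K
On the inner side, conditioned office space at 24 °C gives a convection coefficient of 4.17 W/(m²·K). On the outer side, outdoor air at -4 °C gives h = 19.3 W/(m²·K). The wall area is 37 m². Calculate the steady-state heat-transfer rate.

Model the wall as resistances in series:
R_inner film = 1/(h_i·A) = 1/(4.17×37) = 0.006481 K/W
R_brass = L/(kA) = 0.0016/(108×37) = 4.004×10^-7 K/W
R_phenolic foam = L/(kA) = 0.05/(0.0213×37) = 0.06344 K/W
R_outer film = 1/(h_o·A) = 1/(19.3×37) = 0.0014 K/W
R_total = 0.07133 K/W
Q = ΔT / R_total = 28 / 0.07133

Q ≈ 393 W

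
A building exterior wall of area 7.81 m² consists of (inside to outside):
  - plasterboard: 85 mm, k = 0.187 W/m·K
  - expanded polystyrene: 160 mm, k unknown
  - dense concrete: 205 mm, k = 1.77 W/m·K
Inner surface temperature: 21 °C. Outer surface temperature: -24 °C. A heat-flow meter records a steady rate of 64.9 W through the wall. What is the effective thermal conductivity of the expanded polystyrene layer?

Treating each layer as a thermal resistance in series:
R_plasterboard = L/(kA) = 0.085/(0.187×7.81) = 0.0582 K/W
R_dense concrete = L/(kA) = 0.205/(1.77×7.81) = 0.01483 K/W
Sum of known resistances R_other = 0.07303 K/W
Total R = ΔT/Q = 45/64.9 = 0.6934 K/W
R_expanded polystyrene = R_total − R_other = 0.6203 K/W
k = L/(R·A) = 0.16/(0.6203×7.81)

k ≈ 0.033 W/(m·K)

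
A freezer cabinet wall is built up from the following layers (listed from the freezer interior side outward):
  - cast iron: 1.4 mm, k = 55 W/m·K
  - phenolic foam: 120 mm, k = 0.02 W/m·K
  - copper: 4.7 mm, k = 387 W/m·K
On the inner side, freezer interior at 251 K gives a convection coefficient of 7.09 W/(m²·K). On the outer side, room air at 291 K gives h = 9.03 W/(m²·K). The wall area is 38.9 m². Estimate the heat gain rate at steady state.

Thermal resistances in series:
R_inner film = 1/(h_i·A) = 1/(7.09×38.9) = 0.003626 K/W
R_cast iron = L/(kA) = 0.0014/(55×38.9) = 6.544×10^-7 K/W
R_phenolic foam = L/(kA) = 0.12/(0.02×38.9) = 0.1542 K/W
R_copper = L/(kA) = 0.0047/(387×38.9) = 3.122×10^-7 K/W
R_outer film = 1/(h_o·A) = 1/(9.03×38.9) = 0.002847 K/W
R_total = 0.1607 K/W
Q = ΔT / R_total = 40 / 0.1607

Q ≈ 249 W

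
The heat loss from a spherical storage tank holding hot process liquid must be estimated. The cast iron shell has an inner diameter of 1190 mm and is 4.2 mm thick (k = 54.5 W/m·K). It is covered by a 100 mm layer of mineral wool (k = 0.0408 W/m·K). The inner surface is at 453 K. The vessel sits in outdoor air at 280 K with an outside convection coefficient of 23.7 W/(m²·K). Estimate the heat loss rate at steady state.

Q ≈ 366 W

Spherical conduction: R = (1/r_in − 1/r_out)/(4πk) per layer; series-sum.
R_cast iron shell = (1/0.595 − 1/0.5992)/(4π×54.5) = 1.72×10^-5 K/W
R_mineral wool = (1/0.5992 − 1/0.6992)/(4π×0.0408) = 0.4655 K/W
R_outer film = 1/(h·4πr_o²) = 1/(23.7×4π×0.6992²) = 0.006868 K/W
R_total = 0.4724 K/W
Q = ΔT/R_total = 173/0.4724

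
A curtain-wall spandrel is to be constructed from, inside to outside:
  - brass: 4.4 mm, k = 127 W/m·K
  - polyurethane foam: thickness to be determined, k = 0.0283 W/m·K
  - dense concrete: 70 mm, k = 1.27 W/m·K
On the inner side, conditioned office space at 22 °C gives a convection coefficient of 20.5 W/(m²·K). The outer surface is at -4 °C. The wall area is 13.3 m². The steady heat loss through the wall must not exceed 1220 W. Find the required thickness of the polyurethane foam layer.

L ≈ 5.08 mm

Using the resistance-network approach (series):
R_inner film = 1/(h_i·A) = 1/(20.5×13.3) = 0.003668 K/W
R_brass = L/(kA) = 0.0044/(127×13.3) = 2.605×10^-6 K/W
R_dense concrete = L/(kA) = 0.07/(1.27×13.3) = 0.004144 K/W
Sum of the known resistances R_other = 0.007815 K/W
Required total resistance R_tot = ΔT/Q_allow = 26/1220 = 0.02131 K/W
R_polyurethane foam = R_tot − R_other = 0.0135 K/W
L = R·k·A = 0.0135×0.0283×13.3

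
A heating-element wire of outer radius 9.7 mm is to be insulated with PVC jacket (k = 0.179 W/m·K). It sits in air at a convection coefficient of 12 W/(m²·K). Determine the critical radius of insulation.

r_cr ≈ 14.9 mm

For a cylinder r_cr = k/h = 0.179/12
r_cr = 14.9 mm; since the bare radius (9.7 mm) is below r_cr, adding a thin layer of insulation will *increase* heat loss.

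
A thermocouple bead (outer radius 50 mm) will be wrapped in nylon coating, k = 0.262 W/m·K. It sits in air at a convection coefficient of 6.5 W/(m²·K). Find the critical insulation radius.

For a sphere r_cr = 2k/h = 2×0.262/6.5
r_cr = 80.6 mm; since the bare radius (50 mm) is below r_cr, adding a thin layer of insulation will *increase* heat loss.

r_cr ≈ 80.6 mm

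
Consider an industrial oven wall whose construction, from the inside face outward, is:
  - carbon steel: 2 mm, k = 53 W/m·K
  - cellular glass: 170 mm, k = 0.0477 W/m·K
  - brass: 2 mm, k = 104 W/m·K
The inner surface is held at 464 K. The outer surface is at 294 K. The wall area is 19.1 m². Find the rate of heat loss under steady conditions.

Q ≈ 911 W

Model the wall as resistances in series:
R_carbon steel = L/(kA) = 0.002/(53×19.1) = 1.976×10^-6 K/W
R_cellular glass = L/(kA) = 0.17/(0.0477×19.1) = 0.1866 K/W
R_brass = L/(kA) = 0.002/(104×19.1) = 1.007×10^-6 K/W
R_total = 0.1866 K/W
Q = ΔT / R_total = 170 / 0.1866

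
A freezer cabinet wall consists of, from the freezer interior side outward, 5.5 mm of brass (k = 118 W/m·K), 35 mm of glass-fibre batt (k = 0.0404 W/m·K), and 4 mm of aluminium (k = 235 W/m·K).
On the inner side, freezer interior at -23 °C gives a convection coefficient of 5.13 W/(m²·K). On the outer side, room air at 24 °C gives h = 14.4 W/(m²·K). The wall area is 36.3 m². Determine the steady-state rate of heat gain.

Q ≈ 1510 W

Series thermal resistances:
R_inner film = 1/(h_i·A) = 1/(5.13×36.3) = 0.00537 K/W
R_brass = L/(kA) = 0.0055/(118×36.3) = 1.284×10^-6 K/W
R_glass-fibre batt = L/(kA) = 0.035/(0.0404×36.3) = 0.02387 K/W
R_aluminium = L/(kA) = 0.004/(235×36.3) = 4.689×10^-7 K/W
R_outer film = 1/(h_o·A) = 1/(14.4×36.3) = 0.001913 K/W
R_total = 0.03115 K/W
Q = ΔT / R_total = 47 / 0.03115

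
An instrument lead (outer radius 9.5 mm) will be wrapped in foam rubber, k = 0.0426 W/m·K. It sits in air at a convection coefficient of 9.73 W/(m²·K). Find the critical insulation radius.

r_cr ≈ 4.38 mm

For a cylinder r_cr = k/h = 0.0426/9.73
r_cr = 4.38 mm; since the bare radius (9.5 mm) is above r_cr, any added insulation will reduce heat loss.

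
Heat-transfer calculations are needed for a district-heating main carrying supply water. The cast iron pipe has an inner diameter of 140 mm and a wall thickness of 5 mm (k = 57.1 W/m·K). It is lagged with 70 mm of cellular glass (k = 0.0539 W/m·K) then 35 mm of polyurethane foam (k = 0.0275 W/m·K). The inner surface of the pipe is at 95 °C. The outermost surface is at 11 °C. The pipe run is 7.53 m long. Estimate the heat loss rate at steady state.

Q ≈ 198 W

Per-layer cylindrical resistances, series-summed:
R_cast iron pipe wall = ln(75/70)/(2π×57.1×7.53) = 2.554×10^-5 K/W
R_cellular glass = ln(145/75)/(2π×0.0539×7.53) = 0.2585 K/W
R_polyurethane foam = ln(180/145)/(2π×0.0275×7.53) = 0.1662 K/W
R_total = 0.4247 K/W
Q = ΔT/R_total = 84/0.4247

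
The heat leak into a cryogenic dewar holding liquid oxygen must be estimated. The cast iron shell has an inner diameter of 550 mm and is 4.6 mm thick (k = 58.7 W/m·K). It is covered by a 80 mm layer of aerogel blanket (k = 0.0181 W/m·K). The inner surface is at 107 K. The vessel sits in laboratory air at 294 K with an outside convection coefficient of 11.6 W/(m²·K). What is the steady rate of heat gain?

Q ≈ 52.7 W

Spherical conduction: R = (1/r_in − 1/r_out)/(4πk) per layer; series-sum.
R_cast iron shell = (1/0.275 − 1/0.2796)/(4π×58.7) = 8.11×10^-5 K/W
R_aerogel blanket = (1/0.2796 − 1/0.3596)/(4π×0.0181) = 3.498 K/W
R_outer film = 1/(h·4πr_o²) = 1/(11.6×4π×0.3596²) = 0.05305 K/W
R_total = 3.551 K/W
Q = ΔT/R_total = 187/3.551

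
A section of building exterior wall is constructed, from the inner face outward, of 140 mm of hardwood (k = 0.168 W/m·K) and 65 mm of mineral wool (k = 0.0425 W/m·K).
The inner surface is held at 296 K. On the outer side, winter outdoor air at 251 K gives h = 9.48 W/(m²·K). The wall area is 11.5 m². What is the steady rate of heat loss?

Q ≈ 210 W

Series thermal resistances:
R_hardwood = L/(kA) = 0.14/(0.168×11.5) = 0.07246 K/W
R_mineral wool = L/(kA) = 0.065/(0.0425×11.5) = 0.133 K/W
R_outer film = 1/(h_o·A) = 1/(9.48×11.5) = 0.009173 K/W
R_total = 0.2146 K/W
Q = ΔT / R_total = 45 / 0.2146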